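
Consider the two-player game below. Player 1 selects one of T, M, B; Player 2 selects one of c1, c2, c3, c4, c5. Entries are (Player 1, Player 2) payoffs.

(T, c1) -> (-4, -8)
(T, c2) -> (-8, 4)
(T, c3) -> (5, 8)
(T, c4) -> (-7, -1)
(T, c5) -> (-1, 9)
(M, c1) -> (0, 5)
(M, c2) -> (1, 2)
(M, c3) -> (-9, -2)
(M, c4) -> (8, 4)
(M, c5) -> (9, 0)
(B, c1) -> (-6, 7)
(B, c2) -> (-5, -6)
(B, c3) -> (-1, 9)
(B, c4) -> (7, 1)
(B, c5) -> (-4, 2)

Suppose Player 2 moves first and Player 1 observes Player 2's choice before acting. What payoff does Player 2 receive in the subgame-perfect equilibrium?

Work backward from Player 1's decision.
- c1: Player 1 compares -4, 0, -6 and picks M; Player 2 would get 5.
- c2: Player 1 compares -8, 1, -5 and picks M; Player 2 would get 2.
- c3: Player 1 compares 5, -9, -1 and picks T; Player 2 would get 8.
- c4: Player 1 compares -7, 8, 7 and picks M; Player 2 would get 4.
- c5: Player 1 compares -1, 9, -4 and picks M; Player 2 would get 0.
Among 5, 2, 8, 4, 0, the best is 8 at c3. Subgame-perfect outcome: (T, c3) with payoffs (5, 8).

8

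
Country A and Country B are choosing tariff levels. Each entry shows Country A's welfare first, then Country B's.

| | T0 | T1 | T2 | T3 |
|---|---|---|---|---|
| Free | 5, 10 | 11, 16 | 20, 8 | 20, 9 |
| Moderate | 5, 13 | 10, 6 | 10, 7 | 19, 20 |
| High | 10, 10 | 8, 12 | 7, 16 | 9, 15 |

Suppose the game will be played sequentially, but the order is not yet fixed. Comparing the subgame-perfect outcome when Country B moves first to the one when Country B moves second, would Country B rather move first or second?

second

If Country A leads: Country B's best replies are Free→T1, Moderate→T3, High→T2; Country A's induced payoffs 11, 19, 7; outcome (Moderate, T3), payoffs (19, 20).
If Country B leads: Country A's best replies are T0→High, T1→Free, T2→Free, T3→Free; Country B's induced payoffs 10, 16, 8, 9; outcome (Free, T1), payoffs (11, 16).
Country B gets 16 moving first and 20 moving second, so Country B prefers to move second.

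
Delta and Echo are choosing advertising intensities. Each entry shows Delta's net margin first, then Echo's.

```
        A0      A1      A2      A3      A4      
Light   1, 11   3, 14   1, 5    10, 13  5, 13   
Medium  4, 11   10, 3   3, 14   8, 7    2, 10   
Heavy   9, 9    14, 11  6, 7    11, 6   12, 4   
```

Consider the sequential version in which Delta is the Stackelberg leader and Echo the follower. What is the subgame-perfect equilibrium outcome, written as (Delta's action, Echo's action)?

Solve by backward induction (Delta leads).
- Light → Echo plays A1 (best of 11, 14, 5, 13, 13); Delta gets 3.
- Medium → Echo plays A2 (best of 11, 3, 14, 7, 10); Delta gets 3.
- Heavy → Echo plays A1 (best of 9, 11, 7, 6, 4); Delta gets 14.
Delta's induced payoffs are 3, 3, 14, so Delta commits to Heavy. Subgame-perfect outcome: (Heavy, A1) with payoffs (14, 11).

(Heavy, A1)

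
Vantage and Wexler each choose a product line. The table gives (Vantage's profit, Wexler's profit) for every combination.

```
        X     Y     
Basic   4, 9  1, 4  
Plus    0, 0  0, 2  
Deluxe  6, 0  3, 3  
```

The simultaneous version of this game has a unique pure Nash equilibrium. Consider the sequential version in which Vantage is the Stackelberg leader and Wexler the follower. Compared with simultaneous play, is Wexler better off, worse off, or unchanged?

better off

Backward induction with Vantage moving first.
- Basic: BR = X, leader payoff 4.
- Plus: BR = Y, leader payoff 0.
- Deluxe: BR = Y, leader payoff 3.
Among 4, 0, 3, the best is 4 at Basic. Subgame-perfect outcome: (Basic, X) with payoffs (4, 9).
For the simultaneous game, intersect best replies.
Vantage's best replies: X→Deluxe; Y→Deluxe.
Wexler's best replies: Basic→X; Plus→Y; Deluxe→Y.
Only (Deluxe, Y) has each player best-responding; Nash payoffs (3, 3).
Wexler earns 9 sequentially versus 3 at the Nash outcome: better off.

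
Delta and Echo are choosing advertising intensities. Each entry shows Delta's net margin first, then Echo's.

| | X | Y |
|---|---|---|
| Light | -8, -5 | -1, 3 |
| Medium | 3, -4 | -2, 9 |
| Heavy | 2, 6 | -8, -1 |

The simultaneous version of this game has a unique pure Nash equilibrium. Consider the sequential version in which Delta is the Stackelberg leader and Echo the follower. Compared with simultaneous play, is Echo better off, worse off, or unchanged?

better off

Echo best-responds to each possible Delta move:
- Light: Echo compares -5, 3 and picks Y; Delta would get -1.
- Medium: Echo compares -4, 9 and picks Y; Delta would get -2.
- Heavy: Echo compares 6, -1 and picks X; Delta would get 2.
Maximizing over -1, -2, 2, Delta chooses Heavy. Subgame-perfect outcome: (Heavy, X) with payoffs (2, 6).
For the simultaneous game, intersect best replies.
Delta's best replies: X→Medium; Y→Light.
Echo's best replies: Light→Y; Medium→Y; Heavy→X.
The unique mutual best reply is (Light, Y), giving (-1, 3).
Echo earns 6 sequentially versus 3 at the Nash outcome: better off.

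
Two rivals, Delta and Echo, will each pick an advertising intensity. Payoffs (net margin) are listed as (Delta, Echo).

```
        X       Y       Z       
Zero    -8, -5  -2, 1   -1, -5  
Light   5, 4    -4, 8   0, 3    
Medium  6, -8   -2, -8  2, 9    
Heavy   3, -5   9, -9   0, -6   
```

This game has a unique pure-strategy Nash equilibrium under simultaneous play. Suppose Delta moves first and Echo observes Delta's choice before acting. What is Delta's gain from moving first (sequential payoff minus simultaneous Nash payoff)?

1

Backward induction with Delta moving first.
- Zero: Echo compares -5, 1, -5 and picks Y; Delta would get -2.
- Light: Echo compares 4, 8, 3 and picks Y; Delta would get -4.
- Medium: Echo compares -8, -8, 9 and picks Z; Delta would get 2.
- Heavy: Echo compares -5, -9, -6 and picks X; Delta would get 3.
Among -2, -4, 2, 3, the best is 3 at Heavy. Subgame-perfect outcome: (Heavy, X) with payoffs (3, -5).
For the simultaneous game, intersect best replies.
Delta's best replies: X→Medium; Y→Heavy; Z→Medium.
Echo's best replies: Zero→Y; Light→Y; Medium→Z; Heavy→X.
Only (Medium, Z) has each player best-responding; Nash payoffs (2, 9).
Delta's commitment gain: 3 − 2 = 1.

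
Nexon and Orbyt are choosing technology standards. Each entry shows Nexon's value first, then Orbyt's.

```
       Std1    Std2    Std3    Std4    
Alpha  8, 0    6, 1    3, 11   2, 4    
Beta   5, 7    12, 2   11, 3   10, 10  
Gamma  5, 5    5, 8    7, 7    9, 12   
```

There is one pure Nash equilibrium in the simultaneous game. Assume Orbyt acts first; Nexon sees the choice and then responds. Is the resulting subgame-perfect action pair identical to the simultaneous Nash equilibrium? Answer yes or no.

Work backward from Nexon's decision.
- Std1 → Nexon plays Alpha (best of 8, 5, 5); Orbyt gets 0.
- Std2 → Nexon plays Beta (best of 6, 12, 5); Orbyt gets 2.
- Std3 → Nexon plays Beta (best of 3, 11, 7); Orbyt gets 3.
- Std4 → Nexon plays Beta (best of 2, 10, 9); Orbyt gets 10.
Maximizing over 0, 2, 3, 10, Orbyt chooses Std4. Subgame-perfect outcome: (Beta, Std4) with payoffs (10, 10).
Now find the simultaneous Nash equilibrium.
Nexon's best replies: Std1→Alpha; Std2→Beta; Std3→Beta; Std4→Beta.
Orbyt's best replies: Alpha→Std3; Beta→Std4; Gamma→Std4.
The unique mutual best reply is (Beta, Std4), giving (10, 10).
Sequential outcome (Beta, Std4) coincides with the Nash profile (Beta, Std4).

yes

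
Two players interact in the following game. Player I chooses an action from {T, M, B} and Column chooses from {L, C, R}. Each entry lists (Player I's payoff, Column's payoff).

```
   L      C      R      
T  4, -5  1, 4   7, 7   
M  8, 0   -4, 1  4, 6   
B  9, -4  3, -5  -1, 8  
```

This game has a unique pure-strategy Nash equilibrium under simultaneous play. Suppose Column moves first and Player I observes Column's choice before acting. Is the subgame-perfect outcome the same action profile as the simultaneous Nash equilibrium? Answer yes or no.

yes

Work backward from Player I's decision.
- L: Player I compares 4, 8, 9 and picks B; Column would get -4.
- C: Player I compares 1, -4, 3 and picks B; Column would get -5.
- R: Player I compares 7, 4, -1 and picks T; Column would get 7.
Maximizing over -4, -5, 7, Column chooses R. Subgame-perfect outcome: (T, R) with payoffs (7, 7).
Under simultaneous play:
Player I's best replies: L→B; C→B; R→T.
Column's best replies: T→R; M→R; B→R.
Only (T, R) has each player best-responding; Nash payoffs (7, 7).
Sequential outcome (T, R) coincides with the Nash profile (T, R).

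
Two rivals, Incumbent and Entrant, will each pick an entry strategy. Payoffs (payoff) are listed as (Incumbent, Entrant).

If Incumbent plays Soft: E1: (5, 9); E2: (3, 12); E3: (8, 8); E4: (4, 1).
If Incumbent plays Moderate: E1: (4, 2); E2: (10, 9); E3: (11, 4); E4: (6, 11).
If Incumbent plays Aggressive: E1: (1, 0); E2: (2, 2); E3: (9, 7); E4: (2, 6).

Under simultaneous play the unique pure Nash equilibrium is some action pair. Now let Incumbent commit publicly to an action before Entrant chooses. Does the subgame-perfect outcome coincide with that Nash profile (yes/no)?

Backward induction with Incumbent moving first.
- Soft: BR = E2, leader payoff 3.
- Moderate: BR = E4, leader payoff 6.
- Aggressive: BR = E3, leader payoff 9.
Incumbent's induced payoffs are 3, 6, 9, so Incumbent commits to Aggressive. Subgame-perfect outcome: (Aggressive, E3) with payoffs (9, 7).
For the simultaneous game, intersect best replies.
Incumbent's best replies: E1→Soft; E2→Moderate; E3→Moderate; E4→Moderate.
Entrant's best replies: Soft→E2; Moderate→E4; Aggressive→E3.
Only (Moderate, E4) has each player best-responding; Nash payoffs (6, 11).
Sequential outcome (Aggressive, E3) differs from the Nash profile (Moderate, E4).

no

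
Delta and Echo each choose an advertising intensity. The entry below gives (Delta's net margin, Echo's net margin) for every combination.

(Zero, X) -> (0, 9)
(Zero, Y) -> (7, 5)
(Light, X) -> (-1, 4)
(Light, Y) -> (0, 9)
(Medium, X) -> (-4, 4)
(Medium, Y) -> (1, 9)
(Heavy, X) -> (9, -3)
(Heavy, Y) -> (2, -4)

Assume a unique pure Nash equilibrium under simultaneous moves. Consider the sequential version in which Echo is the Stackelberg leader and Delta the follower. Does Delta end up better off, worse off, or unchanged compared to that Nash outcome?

worse off

Solve by backward induction (Echo leads).
- X → Delta plays Heavy (best of 0, -1, -4, 9); Echo gets -3.
- Y → Delta plays Zero (best of 7, 0, 1, 2); Echo gets 5.
Among -3, 5, the best is 5 at Y. Subgame-perfect outcome: (Zero, Y) with payoffs (7, 5).
Now find the simultaneous Nash equilibrium.
Delta's best replies: X→Heavy; Y→Zero.
Echo's best replies: Zero→X; Light→Y; Medium→Y; Heavy→X.
Only (Heavy, X) has each player best-responding; Nash payoffs (9, -3).
Delta earns 7 sequentially versus 9 at the Nash outcome: worse off.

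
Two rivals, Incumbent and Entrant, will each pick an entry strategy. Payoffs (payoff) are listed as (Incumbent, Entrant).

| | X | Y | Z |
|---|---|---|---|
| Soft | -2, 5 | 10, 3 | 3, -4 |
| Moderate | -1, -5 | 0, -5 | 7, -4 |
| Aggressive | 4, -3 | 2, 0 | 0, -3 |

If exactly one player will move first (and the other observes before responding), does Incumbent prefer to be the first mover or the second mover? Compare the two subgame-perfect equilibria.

second

If Incumbent leads: Entrant's best replies are Soft→X, Moderate→Z, Aggressive→Y; Incumbent's induced payoffs -2, 7, 2; outcome (Moderate, Z), payoffs (7, -4).
If Entrant leads: Incumbent's best replies are X→Aggressive, Y→Soft, Z→Moderate; Entrant's induced payoffs -3, 3, -4; outcome (Soft, Y), payoffs (10, 3).
Incumbent gets 7 moving first and 10 moving second, so Incumbent prefers to move second.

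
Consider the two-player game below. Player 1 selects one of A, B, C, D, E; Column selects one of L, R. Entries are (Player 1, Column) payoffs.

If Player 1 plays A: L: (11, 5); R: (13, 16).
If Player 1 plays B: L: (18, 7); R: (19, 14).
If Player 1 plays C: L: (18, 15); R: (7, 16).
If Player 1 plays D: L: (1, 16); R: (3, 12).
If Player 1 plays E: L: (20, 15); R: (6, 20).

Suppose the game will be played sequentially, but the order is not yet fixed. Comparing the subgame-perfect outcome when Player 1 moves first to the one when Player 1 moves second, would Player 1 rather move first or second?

second

If Player 1 leads: Column's best replies are A→R, B→R, C→R, D→L, E→R; Player 1's induced payoffs 13, 19, 7, 1, 6; outcome (B, R), payoffs (19, 14).
If Column leads: Player 1's best replies are L→E, R→B; Column's induced payoffs 15, 14; outcome (E, L), payoffs (20, 15).
Player 1 gets 19 moving first and 20 moving second, so Player 1 prefers to move second.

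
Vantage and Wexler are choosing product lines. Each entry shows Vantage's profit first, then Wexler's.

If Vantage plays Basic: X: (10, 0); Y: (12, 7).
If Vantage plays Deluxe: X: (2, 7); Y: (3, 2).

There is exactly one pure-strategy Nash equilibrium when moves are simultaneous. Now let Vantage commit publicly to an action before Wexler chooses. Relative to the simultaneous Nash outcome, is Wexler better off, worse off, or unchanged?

unchanged

Backward induction with Vantage moving first.
- Basic: Wexler compares 0, 7 and picks Y; Vantage would get 12.
- Deluxe: Wexler compares 7, 2 and picks X; Vantage would get 2.
Vantage's induced payoffs are 12, 2, so Vantage commits to Basic. Subgame-perfect outcome: (Basic, Y) with payoffs (12, 7).
Now find the simultaneous Nash equilibrium.
Vantage's best replies: X→Basic; Y→Basic.
Wexler's best replies: Basic→Y; Deluxe→X.
Only (Basic, Y) has each player best-responding; Nash payoffs (12, 7).
Wexler earns 7 sequentially versus 7 at the Nash outcome: unchanged.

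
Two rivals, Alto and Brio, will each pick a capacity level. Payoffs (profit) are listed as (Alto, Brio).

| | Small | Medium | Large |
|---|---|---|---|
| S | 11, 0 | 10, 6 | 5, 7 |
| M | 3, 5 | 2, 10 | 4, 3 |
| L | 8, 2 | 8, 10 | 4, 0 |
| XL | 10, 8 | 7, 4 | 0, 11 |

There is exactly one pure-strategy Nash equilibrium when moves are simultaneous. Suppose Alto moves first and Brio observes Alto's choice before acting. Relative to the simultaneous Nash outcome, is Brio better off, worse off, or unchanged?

better off

Work backward from Brio's decision.
- S: BR = Large, leader payoff 5.
- M: BR = Medium, leader payoff 2.
- L: BR = Medium, leader payoff 8.
- XL: BR = Large, leader payoff 0.
Alto's induced payoffs are 5, 2, 8, 0, so Alto commits to L. Subgame-perfect outcome: (L, Medium) with payoffs (8, 10).
Now find the simultaneous Nash equilibrium.
Alto's best replies: Small→S; Medium→S; Large→S.
Brio's best replies: S→Large; M→Medium; L→Medium; XL→Large.
Only (S, Large) has each player best-responding; Nash payoffs (5, 7).
Brio earns 10 sequentially versus 7 at the Nash outcome: better off.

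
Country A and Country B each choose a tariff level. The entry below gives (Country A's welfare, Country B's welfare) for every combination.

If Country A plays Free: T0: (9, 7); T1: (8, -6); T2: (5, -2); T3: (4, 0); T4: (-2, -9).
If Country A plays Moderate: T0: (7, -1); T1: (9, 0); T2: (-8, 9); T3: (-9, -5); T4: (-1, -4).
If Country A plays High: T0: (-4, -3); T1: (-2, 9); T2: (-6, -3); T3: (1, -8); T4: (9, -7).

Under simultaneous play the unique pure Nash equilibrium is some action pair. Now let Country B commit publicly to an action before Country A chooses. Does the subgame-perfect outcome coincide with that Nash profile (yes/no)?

Solve by backward induction (Country B leads).
- T0 → Country A plays Free (best of 9, 7, -4); Country B gets 7.
- T1 → Country A plays Moderate (best of 8, 9, -2); Country B gets 0.
- T2 → Country A plays Free (best of 5, -8, -6); Country B gets -2.
- T3 → Country A plays Free (best of 4, -9, 1); Country B gets 0.
- T4 → Country A plays High (best of -2, -1, 9); Country B gets -7.
Country B's induced payoffs are 7, 0, -2, 0, -7, so Country B commits to T0. Subgame-perfect outcome: (Free, T0) with payoffs (9, 7).
For the simultaneous game, intersect best replies.
Country A's best replies: T0→Free; T1→Moderate; T2→Free; T3→Free; T4→High.
Country B's best replies: Free→T0; Moderate→T2; High→T1.
The unique mutual best reply is (Free, T0), giving (9, 7).
Sequential outcome (Free, T0) coincides with the Nash profile (Free, T0).

yes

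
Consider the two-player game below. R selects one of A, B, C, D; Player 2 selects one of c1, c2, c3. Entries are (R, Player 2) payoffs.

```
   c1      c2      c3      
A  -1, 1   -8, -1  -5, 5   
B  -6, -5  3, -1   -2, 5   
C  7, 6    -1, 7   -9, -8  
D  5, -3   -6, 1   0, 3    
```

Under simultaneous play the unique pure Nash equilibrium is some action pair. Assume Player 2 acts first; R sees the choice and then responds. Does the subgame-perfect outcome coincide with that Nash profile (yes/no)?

no

R best-responds to each possible Player 2 move:
- c1 → R plays C (best of -1, -6, 7, 5); Player 2 gets 6.
- c2 → R plays B (best of -8, 3, -1, -6); Player 2 gets -1.
- c3 → R plays D (best of -5, -2, -9, 0); Player 2 gets 3.
Among 6, -1, 3, the best is 6 at c1. Subgame-perfect outcome: (C, c1) with payoffs (7, 6).
Under simultaneous play:
R's best replies: c1→C; c2→B; c3→D.
Player 2's best replies: A→c3; B→c3; C→c2; D→c3.
Only (D, c3) has each player best-responding; Nash payoffs (0, 3).
Sequential outcome (C, c1) differs from the Nash profile (D, c3).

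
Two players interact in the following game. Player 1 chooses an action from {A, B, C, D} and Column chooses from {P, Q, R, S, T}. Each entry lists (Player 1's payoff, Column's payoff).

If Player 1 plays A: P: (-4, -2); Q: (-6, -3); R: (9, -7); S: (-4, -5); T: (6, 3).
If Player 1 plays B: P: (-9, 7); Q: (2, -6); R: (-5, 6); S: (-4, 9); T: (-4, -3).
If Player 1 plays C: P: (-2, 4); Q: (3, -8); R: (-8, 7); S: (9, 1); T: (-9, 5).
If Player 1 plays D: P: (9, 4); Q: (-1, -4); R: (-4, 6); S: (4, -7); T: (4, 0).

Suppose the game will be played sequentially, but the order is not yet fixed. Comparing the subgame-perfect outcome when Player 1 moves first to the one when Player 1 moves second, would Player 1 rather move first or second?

If Player 1 leads: Column's best replies are A→T, B→S, C→R, D→R; Player 1's induced payoffs 6, -4, -8, -4; outcome (A, T), payoffs (6, 3).
If Column leads: Player 1's best replies are P→D, Q→C, R→A, S→C, T→A; Column's induced payoffs 4, -8, -7, 1, 3; outcome (D, P), payoffs (9, 4).
Player 1 gets 6 moving first and 9 moving second, so Player 1 prefers to move second.

second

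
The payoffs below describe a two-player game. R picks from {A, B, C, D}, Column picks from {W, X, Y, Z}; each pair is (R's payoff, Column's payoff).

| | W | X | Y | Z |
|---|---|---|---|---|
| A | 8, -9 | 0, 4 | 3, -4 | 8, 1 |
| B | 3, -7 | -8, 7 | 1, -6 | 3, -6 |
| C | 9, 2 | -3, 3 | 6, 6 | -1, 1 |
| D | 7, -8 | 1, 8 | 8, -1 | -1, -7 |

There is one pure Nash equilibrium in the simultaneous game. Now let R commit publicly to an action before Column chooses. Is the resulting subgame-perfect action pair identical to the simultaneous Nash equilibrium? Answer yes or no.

Work backward from Column's decision.
- A: BR = X, leader payoff 0.
- B: BR = X, leader payoff -8.
- C: BR = Y, leader payoff 6.
- D: BR = X, leader payoff 1.
Maximizing over 0, -8, 6, 1, R chooses C. Subgame-perfect outcome: (C, Y) with payoffs (6, 6).
Under simultaneous play:
R's best replies: W→C; X→D; Y→D; Z→A.
Column's best replies: A→X; B→X; C→Y; D→X.
Only (D, X) has each player best-responding; Nash payoffs (1, 8).
Sequential outcome (C, Y) differs from the Nash profile (D, X).

no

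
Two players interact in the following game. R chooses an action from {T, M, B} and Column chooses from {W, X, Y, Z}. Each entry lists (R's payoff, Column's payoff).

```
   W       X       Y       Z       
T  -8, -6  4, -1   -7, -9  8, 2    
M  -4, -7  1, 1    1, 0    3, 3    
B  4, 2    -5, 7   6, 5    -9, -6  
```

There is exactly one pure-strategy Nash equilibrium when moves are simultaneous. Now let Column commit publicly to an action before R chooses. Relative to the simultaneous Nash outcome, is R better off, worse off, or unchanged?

Solve by backward induction (Column leads).
- W: R compares -8, -4, 4 and picks B; Column would get 2.
- X: R compares 4, 1, -5 and picks T; Column would get -1.
- Y: R compares -7, 1, 6 and picks B; Column would get 5.
- Z: R compares 8, 3, -9 and picks T; Column would get 2.
Column's induced payoffs are 2, -1, 5, 2, so Column commits to Y. Subgame-perfect outcome: (B, Y) with payoffs (6, 5).
Now find the simultaneous Nash equilibrium.
R's best replies: W→B; X→T; Y→B; Z→T.
Column's best replies: T→Z; M→Z; B→X.
The unique mutual best reply is (T, Z), giving (8, 2).
R earns 6 sequentially versus 8 at the Nash outcome: worse off.

worse off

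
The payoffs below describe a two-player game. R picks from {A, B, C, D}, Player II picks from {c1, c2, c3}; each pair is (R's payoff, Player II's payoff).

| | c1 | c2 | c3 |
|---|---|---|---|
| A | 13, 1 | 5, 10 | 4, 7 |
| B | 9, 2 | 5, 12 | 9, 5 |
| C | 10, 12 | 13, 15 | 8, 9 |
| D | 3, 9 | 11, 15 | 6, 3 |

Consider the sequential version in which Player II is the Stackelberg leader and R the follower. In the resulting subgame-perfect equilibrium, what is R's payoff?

13

Solve by backward induction (Player II leads).
- c1: BR = A, leader payoff 1.
- c2: BR = C, leader payoff 15.
- c3: BR = B, leader payoff 5.
Among 1, 15, 5, the best is 15 at c2. Subgame-perfect outcome: (C, c2) with payoffs (13, 15).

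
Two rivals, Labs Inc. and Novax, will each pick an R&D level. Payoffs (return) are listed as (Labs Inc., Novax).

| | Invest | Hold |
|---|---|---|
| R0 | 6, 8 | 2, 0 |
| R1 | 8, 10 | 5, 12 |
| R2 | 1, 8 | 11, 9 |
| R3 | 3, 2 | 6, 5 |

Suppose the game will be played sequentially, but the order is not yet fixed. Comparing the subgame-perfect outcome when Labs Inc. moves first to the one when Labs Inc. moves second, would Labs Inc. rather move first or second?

first

If Labs Inc. leads: Novax's best replies are R0→Invest, R1→Hold, R2→Hold, R3→Hold; Labs Inc.'s induced payoffs 6, 5, 11, 6; outcome (R2, Hold), payoffs (11, 9).
If Novax leads: Labs Inc.'s best replies are Invest→R1, Hold→R2; Novax's induced payoffs 10, 9; outcome (R1, Invest), payoffs (8, 10).
Labs Inc. gets 11 moving first and 8 moving second, so Labs Inc. prefers to move first.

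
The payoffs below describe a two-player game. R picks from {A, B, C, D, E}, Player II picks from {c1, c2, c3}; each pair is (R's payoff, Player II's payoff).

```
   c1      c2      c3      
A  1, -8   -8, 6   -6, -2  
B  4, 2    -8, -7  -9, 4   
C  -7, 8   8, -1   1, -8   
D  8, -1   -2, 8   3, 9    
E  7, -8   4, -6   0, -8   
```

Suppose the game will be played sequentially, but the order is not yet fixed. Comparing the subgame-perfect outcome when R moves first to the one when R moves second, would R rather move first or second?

first

If R leads: Player II's best replies are A→c2, B→c3, C→c1, D→c3, E→c2; R's induced payoffs -8, -9, -7, 3, 4; outcome (E, c2), payoffs (4, -6).
If Player II leads: R's best replies are c1→D, c2→C, c3→D; Player II's induced payoffs -1, -1, 9; outcome (D, c3), payoffs (3, 9).
R gets 4 moving first and 3 moving second, so R prefers to move first.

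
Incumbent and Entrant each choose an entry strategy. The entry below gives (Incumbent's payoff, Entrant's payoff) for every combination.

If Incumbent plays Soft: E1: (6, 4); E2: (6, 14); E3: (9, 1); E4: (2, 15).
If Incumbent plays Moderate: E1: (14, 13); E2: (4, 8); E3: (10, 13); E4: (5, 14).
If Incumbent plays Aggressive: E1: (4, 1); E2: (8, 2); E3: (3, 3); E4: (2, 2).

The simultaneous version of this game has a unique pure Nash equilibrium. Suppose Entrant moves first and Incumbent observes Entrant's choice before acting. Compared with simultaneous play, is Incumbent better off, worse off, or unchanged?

unchanged

Work backward from Incumbent's decision.
- E1: BR = Moderate, leader payoff 13.
- E2: BR = Aggressive, leader payoff 2.
- E3: BR = Moderate, leader payoff 13.
- E4: BR = Moderate, leader payoff 14.
Entrant's induced payoffs are 13, 2, 13, 14, so Entrant commits to E4. Subgame-perfect outcome: (Moderate, E4) with payoffs (5, 14).
Now find the simultaneous Nash equilibrium.
Incumbent's best replies: E1→Moderate; E2→Aggressive; E3→Moderate; E4→Moderate.
Entrant's best replies: Soft→E4; Moderate→E4; Aggressive→E3.
The unique mutual best reply is (Moderate, E4), giving (5, 14).
Incumbent earns 5 sequentially versus 5 at the Nash outcome: unchanged.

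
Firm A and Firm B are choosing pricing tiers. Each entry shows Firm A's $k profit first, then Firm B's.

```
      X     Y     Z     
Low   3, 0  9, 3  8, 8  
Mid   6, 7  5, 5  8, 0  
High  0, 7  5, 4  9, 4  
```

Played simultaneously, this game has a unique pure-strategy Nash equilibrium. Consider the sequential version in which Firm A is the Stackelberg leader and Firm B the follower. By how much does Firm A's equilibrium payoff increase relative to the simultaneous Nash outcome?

2

Backward induction with Firm A moving first.
- Low: BR = Z, leader payoff 8.
- Mid: BR = X, leader payoff 6.
- High: BR = X, leader payoff 0.
Among 8, 6, 0, the best is 8 at Low. Subgame-perfect outcome: (Low, Z) with payoffs (8, 8).
For the simultaneous game, intersect best replies.
Firm A's best replies: X→Mid; Y→Low; Z→High.
Firm B's best replies: Low→Z; Mid→X; High→X.
The unique mutual best reply is (Mid, X), giving (6, 7).
Firm A's commitment gain: 8 − 6 = 2.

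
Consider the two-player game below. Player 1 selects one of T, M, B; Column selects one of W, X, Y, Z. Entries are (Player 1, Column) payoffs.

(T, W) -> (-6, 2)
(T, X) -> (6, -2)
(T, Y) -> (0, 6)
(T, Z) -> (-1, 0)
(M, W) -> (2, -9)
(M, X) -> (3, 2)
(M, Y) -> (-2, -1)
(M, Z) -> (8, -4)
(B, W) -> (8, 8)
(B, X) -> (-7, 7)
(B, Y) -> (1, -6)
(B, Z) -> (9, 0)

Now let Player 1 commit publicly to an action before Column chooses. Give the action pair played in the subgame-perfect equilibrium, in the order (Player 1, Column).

(B, W)

Column best-responds to each possible Player 1 move:
- T: BR = Y, leader payoff 0.
- M: BR = X, leader payoff 3.
- B: BR = W, leader payoff 8.
Among 0, 3, 8, the best is 8 at B. Subgame-perfect outcome: (B, W) with payoffs (8, 8).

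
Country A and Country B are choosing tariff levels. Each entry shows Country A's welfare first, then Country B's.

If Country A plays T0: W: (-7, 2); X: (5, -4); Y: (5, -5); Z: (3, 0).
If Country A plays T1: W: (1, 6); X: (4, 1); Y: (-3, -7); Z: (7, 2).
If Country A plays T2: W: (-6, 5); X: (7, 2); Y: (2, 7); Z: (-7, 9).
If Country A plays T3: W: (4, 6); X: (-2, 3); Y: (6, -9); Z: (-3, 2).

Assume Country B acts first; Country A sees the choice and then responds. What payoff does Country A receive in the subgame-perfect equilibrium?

4

Solve by backward induction (Country B leads).
- W: BR = T3, leader payoff 6.
- X: BR = T2, leader payoff 2.
- Y: BR = T3, leader payoff -9.
- Z: BR = T1, leader payoff 2.
Maximizing over 6, 2, -9, 2, Country B chooses W. Subgame-perfect outcome: (T3, W) with payoffs (4, 6).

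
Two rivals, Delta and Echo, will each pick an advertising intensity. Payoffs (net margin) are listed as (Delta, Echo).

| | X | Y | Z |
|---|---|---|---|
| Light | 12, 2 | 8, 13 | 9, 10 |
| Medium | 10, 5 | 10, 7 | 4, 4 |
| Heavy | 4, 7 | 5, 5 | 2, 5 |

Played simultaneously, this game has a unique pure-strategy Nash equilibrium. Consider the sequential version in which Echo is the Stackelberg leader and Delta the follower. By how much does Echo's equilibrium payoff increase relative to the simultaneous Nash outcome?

3

Delta best-responds to each possible Echo move:
- X → Delta plays Light (best of 12, 10, 4); Echo gets 2.
- Y → Delta plays Medium (best of 8, 10, 5); Echo gets 7.
- Z → Delta plays Light (best of 9, 4, 2); Echo gets 10.
Maximizing over 2, 7, 10, Echo chooses Z. Subgame-perfect outcome: (Light, Z) with payoffs (9, 10).
Now find the simultaneous Nash equilibrium.
Delta's best replies: X→Light; Y→Medium; Z→Light.
Echo's best replies: Light→Y; Medium→Y; Heavy→X.
Only (Medium, Y) has each player best-responding; Nash payoffs (10, 7).
Echo's commitment gain: 10 − 7 = 3.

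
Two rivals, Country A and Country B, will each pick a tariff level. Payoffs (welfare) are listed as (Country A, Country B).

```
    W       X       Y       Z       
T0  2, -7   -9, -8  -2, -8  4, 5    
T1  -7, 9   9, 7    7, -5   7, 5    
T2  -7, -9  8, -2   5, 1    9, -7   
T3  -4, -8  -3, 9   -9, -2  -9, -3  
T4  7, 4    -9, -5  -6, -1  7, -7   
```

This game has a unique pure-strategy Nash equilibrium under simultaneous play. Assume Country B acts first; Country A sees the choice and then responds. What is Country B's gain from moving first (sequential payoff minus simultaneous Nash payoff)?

3

Backward induction with Country B moving first.
- W: Country A compares 2, -7, -7, -4, 7 and picks T4; Country B would get 4.
- X: Country A compares -9, 9, 8, -3, -9 and picks T1; Country B would get 7.
- Y: Country A compares -2, 7, 5, -9, -6 and picks T1; Country B would get -5.
- Z: Country A compares 4, 7, 9, -9, 7 and picks T2; Country B would get -7.
Country B's induced payoffs are 4, 7, -5, -7, so Country B commits to X. Subgame-perfect outcome: (T1, X) with payoffs (9, 7).
Now find the simultaneous Nash equilibrium.
Country A's best replies: W→T4; X→T1; Y→T1; Z→T2.
Country B's best replies: T0→Z; T1→W; T2→Y; T3→X; T4→W.
Only (T4, W) has each player best-responding; Nash payoffs (7, 4).
Country B's commitment gain: 7 − 4 = 3.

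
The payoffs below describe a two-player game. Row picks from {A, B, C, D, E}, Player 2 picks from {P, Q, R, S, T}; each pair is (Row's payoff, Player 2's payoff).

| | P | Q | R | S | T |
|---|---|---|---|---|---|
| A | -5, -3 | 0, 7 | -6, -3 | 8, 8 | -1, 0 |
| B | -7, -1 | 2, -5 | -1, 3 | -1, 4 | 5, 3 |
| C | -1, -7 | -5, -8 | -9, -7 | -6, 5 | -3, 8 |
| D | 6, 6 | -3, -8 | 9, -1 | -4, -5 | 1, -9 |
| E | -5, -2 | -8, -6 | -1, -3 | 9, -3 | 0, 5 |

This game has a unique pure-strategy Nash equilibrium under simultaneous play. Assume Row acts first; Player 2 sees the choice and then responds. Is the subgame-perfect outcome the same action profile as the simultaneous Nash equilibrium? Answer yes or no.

Solve by backward induction (Row leads).
- A: Player 2 compares -3, 7, -3, 8, 0 and picks S; Row would get 8.
- B: Player 2 compares -1, -5, 3, 4, 3 and picks S; Row would get -1.
- C: Player 2 compares -7, -8, -7, 5, 8 and picks T; Row would get -3.
- D: Player 2 compares 6, -8, -1, -5, -9 and picks P; Row would get 6.
- E: Player 2 compares -2, -6, -3, -3, 5 and picks T; Row would get 0.
Maximizing over 8, -1, -3, 6, 0, Row chooses A. Subgame-perfect outcome: (A, S) with payoffs (8, 8).
For the simultaneous game, intersect best replies.
Row's best replies: P→D; Q→B; R→D; S→E; T→B.
Player 2's best replies: A→S; B→S; C→T; D→P; E→T.
The unique mutual best reply is (D, P), giving (6, 6).
Sequential outcome (A, S) differs from the Nash profile (D, P).

no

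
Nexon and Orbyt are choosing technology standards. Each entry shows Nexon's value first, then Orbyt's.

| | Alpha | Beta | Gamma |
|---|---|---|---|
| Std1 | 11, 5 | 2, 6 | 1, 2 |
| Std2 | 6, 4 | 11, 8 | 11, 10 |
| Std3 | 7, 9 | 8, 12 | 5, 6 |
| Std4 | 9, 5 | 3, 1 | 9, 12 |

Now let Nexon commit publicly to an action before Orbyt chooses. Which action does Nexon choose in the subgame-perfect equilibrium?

Work backward from Orbyt's decision.
- Std1: BR = Beta, leader payoff 2.
- Std2: BR = Gamma, leader payoff 11.
- Std3: BR = Beta, leader payoff 8.
- Std4: BR = Gamma, leader payoff 9.
Among 2, 11, 8, 9, the best is 11 at Std2. Subgame-perfect outcome: (Std2, Gamma) with payoffs (11, 10).

Std2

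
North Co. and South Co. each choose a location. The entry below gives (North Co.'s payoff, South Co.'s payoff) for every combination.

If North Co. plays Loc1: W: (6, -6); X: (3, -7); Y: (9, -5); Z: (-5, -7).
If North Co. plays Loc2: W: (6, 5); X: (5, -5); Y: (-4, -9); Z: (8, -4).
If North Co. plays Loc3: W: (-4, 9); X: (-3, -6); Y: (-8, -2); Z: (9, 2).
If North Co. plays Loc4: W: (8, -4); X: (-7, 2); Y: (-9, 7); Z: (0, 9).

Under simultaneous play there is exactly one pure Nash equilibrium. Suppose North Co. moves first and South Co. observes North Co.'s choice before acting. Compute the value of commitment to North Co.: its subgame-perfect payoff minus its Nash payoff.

0

Backward induction with North Co. moving first.
- Loc1 → South Co. plays Y (best of -6, -7, -5, -7); North Co. gets 9.
- Loc2 → South Co. plays W (best of 5, -5, -9, -4); North Co. gets 6.
- Loc3 → South Co. plays W (best of 9, -6, -2, 2); North Co. gets -4.
- Loc4 → South Co. plays Z (best of -4, 2, 7, 9); North Co. gets 0.
North Co.'s induced payoffs are 9, 6, -4, 0, so North Co. commits to Loc1. Subgame-perfect outcome: (Loc1, Y) with payoffs (9, -5).
For the simultaneous game, intersect best replies.
North Co.'s best replies: W→Loc4; X→Loc2; Y→Loc1; Z→Loc3.
South Co.'s best replies: Loc1→Y; Loc2→W; Loc3→W; Loc4→Z.
The unique mutual best reply is (Loc1, Y), giving (9, -5).
North Co.'s commitment gain: 9 − 9 = 0.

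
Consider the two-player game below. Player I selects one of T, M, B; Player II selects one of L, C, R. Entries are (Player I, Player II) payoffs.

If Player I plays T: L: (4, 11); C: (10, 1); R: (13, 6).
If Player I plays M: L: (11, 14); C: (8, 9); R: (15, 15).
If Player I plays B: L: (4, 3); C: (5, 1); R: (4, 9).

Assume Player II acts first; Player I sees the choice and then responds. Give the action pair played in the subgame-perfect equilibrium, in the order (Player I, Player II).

(M, R)

Work backward from Player I's decision.
- L: BR = M, leader payoff 14.
- C: BR = T, leader payoff 1.
- R: BR = M, leader payoff 15.
Player II's induced payoffs are 14, 1, 15, so Player II commits to R. Subgame-perfect outcome: (M, R) with payoffs (15, 15).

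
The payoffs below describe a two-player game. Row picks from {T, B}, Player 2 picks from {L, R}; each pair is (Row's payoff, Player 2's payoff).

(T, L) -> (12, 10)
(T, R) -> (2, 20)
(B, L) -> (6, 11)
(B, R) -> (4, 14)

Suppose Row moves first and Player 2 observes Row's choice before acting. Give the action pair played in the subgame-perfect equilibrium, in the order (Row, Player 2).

(B, R)

Backward induction with Row moving first.
- T: BR = R, leader payoff 2.
- B: BR = R, leader payoff 4.
Row's induced payoffs are 2, 4, so Row commits to B. Subgame-perfect outcome: (B, R) with payoffs (4, 14).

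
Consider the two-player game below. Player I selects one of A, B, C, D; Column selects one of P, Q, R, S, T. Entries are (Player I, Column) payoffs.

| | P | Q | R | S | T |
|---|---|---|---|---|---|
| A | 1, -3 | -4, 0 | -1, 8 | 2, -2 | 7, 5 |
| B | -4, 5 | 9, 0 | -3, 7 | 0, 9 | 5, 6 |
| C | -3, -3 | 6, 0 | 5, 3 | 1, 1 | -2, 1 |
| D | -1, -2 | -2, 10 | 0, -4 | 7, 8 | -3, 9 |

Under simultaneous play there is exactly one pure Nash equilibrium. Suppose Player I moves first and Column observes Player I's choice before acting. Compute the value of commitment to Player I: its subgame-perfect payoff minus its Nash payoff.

Backward induction with Player I moving first.
- A → Column plays R (best of -3, 0, 8, -2, 5); Player I gets -1.
- B → Column plays S (best of 5, 0, 7, 9, 6); Player I gets 0.
- C → Column plays R (best of -3, 0, 3, 1, 1); Player I gets 5.
- D → Column plays Q (best of -2, 10, -4, 8, 9); Player I gets -2.
Among -1, 0, 5, -2, the best is 5 at C. Subgame-perfect outcome: (C, R) with payoffs (5, 3).
For the simultaneous game, intersect best replies.
Player I's best replies: P→A; Q→B; R→C; S→D; T→A.
Column's best replies: A→R; B→S; C→R; D→Q.
Only (C, R) has each player best-responding; Nash payoffs (5, 3).
Player I's commitment gain: 5 − 5 = 0.

0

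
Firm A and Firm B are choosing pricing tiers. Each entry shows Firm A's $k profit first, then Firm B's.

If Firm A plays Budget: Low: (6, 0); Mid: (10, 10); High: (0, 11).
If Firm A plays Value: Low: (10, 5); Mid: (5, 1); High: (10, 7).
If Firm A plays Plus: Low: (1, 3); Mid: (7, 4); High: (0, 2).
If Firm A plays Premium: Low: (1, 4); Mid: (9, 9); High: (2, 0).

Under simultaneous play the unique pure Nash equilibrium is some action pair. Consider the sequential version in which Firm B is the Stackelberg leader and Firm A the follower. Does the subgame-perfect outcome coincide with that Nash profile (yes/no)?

no

Solve by backward induction (Firm B leads).
- Low → Firm A plays Value (best of 6, 10, 1, 1); Firm B gets 5.
- Mid → Firm A plays Budget (best of 10, 5, 7, 9); Firm B gets 10.
- High → Firm A plays Value (best of 0, 10, 0, 2); Firm B gets 7.
Firm B's induced payoffs are 5, 10, 7, so Firm B commits to Mid. Subgame-perfect outcome: (Budget, Mid) with payoffs (10, 10).
Under simultaneous play:
Firm A's best replies: Low→Value; Mid→Budget; High→Value.
Firm B's best replies: Budget→High; Value→High; Plus→Mid; Premium→Mid.
The unique mutual best reply is (Value, High), giving (10, 7).
Sequential outcome (Budget, Mid) differs from the Nash profile (Value, High).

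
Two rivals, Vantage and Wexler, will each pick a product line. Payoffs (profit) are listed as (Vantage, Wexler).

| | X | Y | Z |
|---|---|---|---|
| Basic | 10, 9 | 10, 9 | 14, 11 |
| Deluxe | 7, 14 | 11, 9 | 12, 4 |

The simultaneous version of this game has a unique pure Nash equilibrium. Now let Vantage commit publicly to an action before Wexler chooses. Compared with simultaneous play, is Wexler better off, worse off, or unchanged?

unchanged

Backward induction with Vantage moving first.
- Basic: BR = Z, leader payoff 14.
- Deluxe: BR = X, leader payoff 7.
Vantage's induced payoffs are 14, 7, so Vantage commits to Basic. Subgame-perfect outcome: (Basic, Z) with payoffs (14, 11).
Under simultaneous play:
Vantage's best replies: X→Basic; Y→Deluxe; Z→Basic.
Wexler's best replies: Basic→Z; Deluxe→X.
The unique mutual best reply is (Basic, Z), giving (14, 11).
Wexler earns 11 sequentially versus 11 at the Nash outcome: unchanged.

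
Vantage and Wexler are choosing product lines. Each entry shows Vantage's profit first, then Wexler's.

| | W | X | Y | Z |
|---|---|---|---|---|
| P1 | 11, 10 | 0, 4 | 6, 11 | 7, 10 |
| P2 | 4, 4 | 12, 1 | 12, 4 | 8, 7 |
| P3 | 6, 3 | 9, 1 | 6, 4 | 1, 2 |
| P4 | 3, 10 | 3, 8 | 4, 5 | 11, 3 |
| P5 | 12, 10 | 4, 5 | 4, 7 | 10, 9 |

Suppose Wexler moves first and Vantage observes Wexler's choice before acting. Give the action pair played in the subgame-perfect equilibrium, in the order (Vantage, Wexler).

(P5, W)

Work backward from Vantage's decision.
- W: Vantage compares 11, 4, 6, 3, 12 and picks P5; Wexler would get 10.
- X: Vantage compares 0, 12, 9, 3, 4 and picks P2; Wexler would get 1.
- Y: Vantage compares 6, 12, 6, 4, 4 and picks P2; Wexler would get 4.
- Z: Vantage compares 7, 8, 1, 11, 10 and picks P4; Wexler would get 3.
Maximizing over 10, 1, 4, 3, Wexler chooses W. Subgame-perfect outcome: (P5, W) with payoffs (12, 10).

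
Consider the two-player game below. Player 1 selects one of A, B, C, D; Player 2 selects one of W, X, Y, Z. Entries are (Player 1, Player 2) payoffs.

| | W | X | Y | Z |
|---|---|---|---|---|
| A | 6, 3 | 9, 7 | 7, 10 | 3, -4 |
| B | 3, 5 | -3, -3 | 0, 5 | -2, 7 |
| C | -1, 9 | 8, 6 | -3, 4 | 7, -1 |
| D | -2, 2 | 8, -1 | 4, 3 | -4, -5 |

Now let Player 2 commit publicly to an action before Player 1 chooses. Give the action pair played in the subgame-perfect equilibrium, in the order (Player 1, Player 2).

(A, Y)

Player 1 best-responds to each possible Player 2 move:
- W: BR = A, leader payoff 3.
- X: BR = A, leader payoff 7.
- Y: BR = A, leader payoff 10.
- Z: BR = C, leader payoff -1.
Among 3, 7, 10, -1, the best is 10 at Y. Subgame-perfect outcome: (A, Y) with payoffs (7, 10).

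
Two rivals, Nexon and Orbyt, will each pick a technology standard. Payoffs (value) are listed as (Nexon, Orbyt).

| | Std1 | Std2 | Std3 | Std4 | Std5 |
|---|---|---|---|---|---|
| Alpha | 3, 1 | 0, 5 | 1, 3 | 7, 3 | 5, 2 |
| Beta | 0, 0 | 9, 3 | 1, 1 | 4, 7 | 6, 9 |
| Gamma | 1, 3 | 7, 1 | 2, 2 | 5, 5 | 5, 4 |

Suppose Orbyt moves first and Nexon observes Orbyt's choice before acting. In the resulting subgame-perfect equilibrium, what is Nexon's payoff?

Backward induction with Orbyt moving first.
- Std1 → Nexon plays Alpha (best of 3, 0, 1); Orbyt gets 1.
- Std2 → Nexon plays Beta (best of 0, 9, 7); Orbyt gets 3.
- Std3 → Nexon plays Gamma (best of 1, 1, 2); Orbyt gets 2.
- Std4 → Nexon plays Alpha (best of 7, 4, 5); Orbyt gets 3.
- Std5 → Nexon plays Beta (best of 5, 6, 5); Orbyt gets 9.
Orbyt's induced payoffs are 1, 3, 2, 3, 9, so Orbyt commits to Std5. Subgame-perfect outcome: (Beta, Std5) with payoffs (6, 9).

6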